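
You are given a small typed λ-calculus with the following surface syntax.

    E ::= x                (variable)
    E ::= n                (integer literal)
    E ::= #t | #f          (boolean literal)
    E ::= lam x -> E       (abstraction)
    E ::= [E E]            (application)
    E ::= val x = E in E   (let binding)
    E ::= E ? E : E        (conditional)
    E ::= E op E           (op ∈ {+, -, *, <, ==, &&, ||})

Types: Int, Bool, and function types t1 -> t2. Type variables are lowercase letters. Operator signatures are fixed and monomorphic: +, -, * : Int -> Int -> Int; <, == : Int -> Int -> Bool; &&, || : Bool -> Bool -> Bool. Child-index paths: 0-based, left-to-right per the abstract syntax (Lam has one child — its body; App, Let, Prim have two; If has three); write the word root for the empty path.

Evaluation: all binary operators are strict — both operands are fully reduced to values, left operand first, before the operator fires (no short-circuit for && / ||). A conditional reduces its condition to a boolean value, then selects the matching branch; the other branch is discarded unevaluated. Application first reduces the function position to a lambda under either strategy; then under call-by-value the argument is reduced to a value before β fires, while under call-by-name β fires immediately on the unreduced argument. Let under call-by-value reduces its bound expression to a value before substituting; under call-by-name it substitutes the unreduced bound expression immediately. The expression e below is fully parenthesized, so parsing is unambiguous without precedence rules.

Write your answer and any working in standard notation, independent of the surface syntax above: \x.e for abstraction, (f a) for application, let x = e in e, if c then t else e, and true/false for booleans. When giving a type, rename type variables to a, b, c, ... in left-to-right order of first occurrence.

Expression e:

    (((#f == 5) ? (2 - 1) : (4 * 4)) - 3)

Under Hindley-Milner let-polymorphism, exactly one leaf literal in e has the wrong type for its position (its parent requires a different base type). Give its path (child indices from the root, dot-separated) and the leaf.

Trace:
  unify Bool ~ Int
  FAIL: mismatch Bool ~ Int

Answer: 0.0.0 : false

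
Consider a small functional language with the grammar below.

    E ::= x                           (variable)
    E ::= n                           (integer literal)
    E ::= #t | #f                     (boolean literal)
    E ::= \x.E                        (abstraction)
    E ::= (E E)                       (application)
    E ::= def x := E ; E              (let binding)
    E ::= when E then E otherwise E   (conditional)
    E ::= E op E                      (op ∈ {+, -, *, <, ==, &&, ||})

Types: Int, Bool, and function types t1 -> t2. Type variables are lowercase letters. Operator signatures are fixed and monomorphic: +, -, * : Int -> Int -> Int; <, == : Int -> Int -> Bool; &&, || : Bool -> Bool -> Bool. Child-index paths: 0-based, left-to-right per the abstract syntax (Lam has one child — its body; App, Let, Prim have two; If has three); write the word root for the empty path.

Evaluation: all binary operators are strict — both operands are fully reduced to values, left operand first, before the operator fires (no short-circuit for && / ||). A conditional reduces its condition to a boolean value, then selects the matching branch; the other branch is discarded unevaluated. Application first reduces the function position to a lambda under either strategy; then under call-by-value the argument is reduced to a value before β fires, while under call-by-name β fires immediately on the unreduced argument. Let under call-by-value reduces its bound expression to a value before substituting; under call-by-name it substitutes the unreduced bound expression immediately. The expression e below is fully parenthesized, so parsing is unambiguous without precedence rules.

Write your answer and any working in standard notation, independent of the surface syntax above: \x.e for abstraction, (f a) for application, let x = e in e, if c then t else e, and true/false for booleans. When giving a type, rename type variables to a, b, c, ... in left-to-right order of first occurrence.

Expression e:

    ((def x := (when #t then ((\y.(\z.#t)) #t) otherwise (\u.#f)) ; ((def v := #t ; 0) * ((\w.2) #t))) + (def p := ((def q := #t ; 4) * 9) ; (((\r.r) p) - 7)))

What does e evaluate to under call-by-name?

Derivation:
step 0: ((let x = (if true then ((\y.(\z.true)) true) else (\u.false)) in ((let v = true in 0) * ((\w.2) true))) + (let p = ((let q = true in 4) * 9) in (((\r.r) p) - 7)))
step 1: [let@0] (((let v = true in 0) * ((\w.2) true)) + (let p = ((let q = true in 4) * 9) in (((\r.r) p) - 7)))
step 2: [let@0.0] ((0 * ((\w.2) true)) + (let p = ((let q = true in 4) * 9) in (((\r.r) p) - 7)))
step 3: [beta@0.1] ((0 * 2) + (let p = ((let q = true in 4) * 9) in (((\r.r) p) - 7)))
step 4: [delta@0] (0 + (let p = ((let q = true in 4) * 9) in (((\r.r) p) - 7)))
step 5: [let@1] (0 + (((\r.r) ((let q = true in 4) * 9)) - 7))
step 6: [beta@1.0] (0 + (((let q = true in 4) * 9) - 7))
step 7: [let@1.0.0] (0 + ((4 * 9) - 7))
step 8: [delta@1.0] (0 + (36 - 7))
step 9: [delta@1] (0 + 29)
step 10: [delta@root] 29

Answer: 29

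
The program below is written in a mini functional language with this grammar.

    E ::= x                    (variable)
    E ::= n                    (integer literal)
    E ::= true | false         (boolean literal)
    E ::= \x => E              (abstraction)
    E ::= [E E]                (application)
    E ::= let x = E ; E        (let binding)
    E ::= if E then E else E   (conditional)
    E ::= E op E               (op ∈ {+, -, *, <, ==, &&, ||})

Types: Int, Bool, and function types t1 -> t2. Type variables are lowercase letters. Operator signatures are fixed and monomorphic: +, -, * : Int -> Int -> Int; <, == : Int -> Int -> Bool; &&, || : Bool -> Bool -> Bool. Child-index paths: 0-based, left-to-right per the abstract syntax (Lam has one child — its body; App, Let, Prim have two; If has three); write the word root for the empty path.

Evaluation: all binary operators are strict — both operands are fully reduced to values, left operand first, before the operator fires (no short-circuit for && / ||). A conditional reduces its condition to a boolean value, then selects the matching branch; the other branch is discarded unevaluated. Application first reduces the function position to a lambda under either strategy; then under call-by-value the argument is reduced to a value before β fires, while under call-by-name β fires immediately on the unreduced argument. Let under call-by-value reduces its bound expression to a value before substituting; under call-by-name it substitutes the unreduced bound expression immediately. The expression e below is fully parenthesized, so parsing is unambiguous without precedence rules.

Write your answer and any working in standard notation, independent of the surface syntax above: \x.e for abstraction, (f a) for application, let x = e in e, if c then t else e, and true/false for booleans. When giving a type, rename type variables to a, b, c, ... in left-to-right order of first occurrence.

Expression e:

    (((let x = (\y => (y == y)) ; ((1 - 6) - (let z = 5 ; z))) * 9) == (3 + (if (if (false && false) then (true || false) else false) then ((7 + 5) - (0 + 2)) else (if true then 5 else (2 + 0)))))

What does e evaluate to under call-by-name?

Answer: false

Working:
step 0: (((let x = (\y.(y == y)) in ((1 - 6) - (let z = 5 in z))) * 9) == (3 + (if (if (false && false) then (true || false) else false) then ((7 + 5) - (0 + 2)) else (if true then 5 else (2 + 0)))))
step 1: [let@0.0] ((((1 - 6) - (let z = 5 in z)) * 9) == (3 + (if (if (false && false) then (true || false) else false) then ((7 + 5) - (0 + 2)) else (if true then 5 else (2 + 0)))))
step 2: [delta@0.0.0] (((-5 - (let z = 5 in z)) * 9) == (3 + (if (if (false && false) then (true || false) else false) then ((7 + 5) - (0 + 2)) else (if true then 5 else (2 + 0)))))
step 3: [let@0.0.1] (((-5 - 5) * 9) == (3 + (if (if (false && false) then (true || false) else false) then ((7 + 5) - (0 + 2)) else (if true then 5 else (2 + 0)))))
step 4: [delta@0.0] ((-10 * 9) == (3 + (if (if (false && false) then (true || false) else false) then ((7 + 5) - (0 + 2)) else (if true then 5 else (2 + 0)))))
step 5: [delta@0] (-90 == (3 + (if (if (false && false) then (true || false) else false) then ((7 + 5) - (0 + 2)) else (if true then 5 else (2 + 0)))))
step 6: [delta@1.1.0.0] (-90 == (3 + (if (if false then (true || false) else false) then ((7 + 5) - (0 + 2)) else (if true then 5 else (2 + 0)))))
step 7: [if@1.1.0] (-90 == (3 + (if false then ((7 + 5) - (0 + 2)) else (if true then 5 else (2 + 0)))))
step 8: [if@1.1] (-90 == (3 + (if true then 5 else (2 + 0))))
step 9: [if@1.1] (-90 == (3 + 5))
step 10: [delta@1] (-90 == 8)
step 11: [delta@root] false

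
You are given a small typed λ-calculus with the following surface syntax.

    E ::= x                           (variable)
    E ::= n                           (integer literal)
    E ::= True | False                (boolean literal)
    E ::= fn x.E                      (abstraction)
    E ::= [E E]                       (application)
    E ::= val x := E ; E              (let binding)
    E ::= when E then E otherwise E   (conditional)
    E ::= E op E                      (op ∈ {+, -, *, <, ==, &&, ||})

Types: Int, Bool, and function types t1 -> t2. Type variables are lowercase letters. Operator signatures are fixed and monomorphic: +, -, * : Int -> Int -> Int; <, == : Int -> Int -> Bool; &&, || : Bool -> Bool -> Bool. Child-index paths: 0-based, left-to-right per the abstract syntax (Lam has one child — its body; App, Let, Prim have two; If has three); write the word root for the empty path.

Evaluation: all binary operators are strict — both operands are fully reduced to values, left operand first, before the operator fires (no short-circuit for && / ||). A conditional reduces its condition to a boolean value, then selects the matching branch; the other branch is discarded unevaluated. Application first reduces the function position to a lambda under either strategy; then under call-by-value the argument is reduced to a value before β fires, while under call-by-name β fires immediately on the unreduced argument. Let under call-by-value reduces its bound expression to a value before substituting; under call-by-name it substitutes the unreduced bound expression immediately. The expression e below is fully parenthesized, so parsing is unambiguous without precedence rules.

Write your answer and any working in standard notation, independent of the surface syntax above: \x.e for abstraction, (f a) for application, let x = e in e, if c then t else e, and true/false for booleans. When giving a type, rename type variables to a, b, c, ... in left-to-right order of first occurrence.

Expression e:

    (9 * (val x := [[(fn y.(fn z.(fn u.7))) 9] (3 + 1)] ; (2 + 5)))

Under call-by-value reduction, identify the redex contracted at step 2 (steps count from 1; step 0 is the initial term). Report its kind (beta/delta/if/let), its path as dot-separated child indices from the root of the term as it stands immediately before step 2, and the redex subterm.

Answer: delta at 1.0.1 : (3 + 1)

Working:
step 0: (9 * (let x = (((\y.(\z.(\u.7))) 9) (3 + 1)) in (2 + 5)))
step 1: [beta@1.0.0] (9 * (let x = ((\z.(\u.7)) (3 + 1)) in (2 + 5)))
step 2: [delta@1.0.1] (9 * (let x = ((\z.(\u.7)) 4) in (2 + 5)))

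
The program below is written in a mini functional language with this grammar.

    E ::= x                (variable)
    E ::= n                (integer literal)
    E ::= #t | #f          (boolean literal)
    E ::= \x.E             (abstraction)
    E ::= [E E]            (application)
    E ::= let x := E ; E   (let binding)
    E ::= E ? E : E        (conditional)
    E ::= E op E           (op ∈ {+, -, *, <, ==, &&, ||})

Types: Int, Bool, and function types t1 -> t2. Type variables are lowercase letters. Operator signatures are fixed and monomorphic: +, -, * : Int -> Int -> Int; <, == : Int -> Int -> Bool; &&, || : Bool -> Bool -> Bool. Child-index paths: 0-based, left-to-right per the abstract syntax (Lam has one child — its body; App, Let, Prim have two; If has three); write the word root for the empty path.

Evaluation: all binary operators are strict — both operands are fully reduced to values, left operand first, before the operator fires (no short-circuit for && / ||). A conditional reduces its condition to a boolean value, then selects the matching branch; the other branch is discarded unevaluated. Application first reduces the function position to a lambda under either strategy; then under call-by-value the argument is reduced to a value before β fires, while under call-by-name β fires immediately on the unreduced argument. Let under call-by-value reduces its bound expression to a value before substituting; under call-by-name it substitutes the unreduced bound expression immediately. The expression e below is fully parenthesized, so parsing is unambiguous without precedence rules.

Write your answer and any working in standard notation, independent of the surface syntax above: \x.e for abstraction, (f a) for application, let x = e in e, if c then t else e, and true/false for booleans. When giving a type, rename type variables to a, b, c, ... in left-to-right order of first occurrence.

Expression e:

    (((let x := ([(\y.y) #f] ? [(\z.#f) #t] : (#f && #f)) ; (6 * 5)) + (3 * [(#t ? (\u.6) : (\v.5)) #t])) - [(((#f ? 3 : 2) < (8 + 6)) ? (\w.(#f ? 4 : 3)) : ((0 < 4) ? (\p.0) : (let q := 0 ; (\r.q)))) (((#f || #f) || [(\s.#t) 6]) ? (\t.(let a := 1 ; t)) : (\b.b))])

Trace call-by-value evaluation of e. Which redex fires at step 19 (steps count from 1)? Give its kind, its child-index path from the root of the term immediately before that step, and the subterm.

Answer: if at 1 : (if false then 4 else 3)

Trace:
step 0: (((let x = (if ((\y.y) false) then ((\z.false) true) else (false && false)) in (6 * 5)) + (3 * ((if true then (\u.6) else (\v.5)) true))) - ((if ((if false then 3 else 2) < (8 + 6)) then (\w.(if false then 4 else 3)) else (if (0 < 4) then (\p.0) else (let q = 0 in (\r.q)))) (if ((false || false) || ((\s.true) 6)) then (\t.(let a = 1 in t)) else (\b.b))))
step 1: [beta@0.0.0.0] (((let x = (if false then ((\z.false) true) else (false && false)) in (6 * 5)) + (3 * ((if true then (\u.6) else (\v.5)) true))) - ((if ((if false then 3 else 2) < (8 + 6)) then (\w.(if false then 4 else 3)) else (if (0 < 4) then (\p.0) else (let q = 0 in (\r.q)))) (if ((false || false) || ((\s.true) 6)) then (\t.(let a = 1 in t)) else (\b.b))))
step 2: [if@0.0.0] (((let x = (false && false) in (6 * 5)) + (3 * ((if true then (\u.6) else (\v.5)) true))) - ((if ((if false then 3 else 2) < (8 + 6)) then (\w.(if false then 4 else 3)) else (if (0 < 4) then (\p.0) else (let q = 0 in (\r.q)))) (if ((false || false) || ((\s.true) 6)) then (\t.(let a = 1 in t)) else (\b.b))))
step 3: [delta@0.0.0] (((let x = false in (6 * 5)) + (3 * ((if true then (\u.6) else (\v.5)) true))) - ((if ((if false then 3 else 2) < (8 + 6)) then (\w.(if false then 4 else 3)) else (if (0 < 4) then (\p.0) else (let q = 0 in (\r.q)))) (if ((false || false) || ((\s.true) 6)) then (\t.(let a = 1 in t)) else (\b.b))))
step 4: [let@0.0] (((6 * 5) + (3 * ((if true then (\u.6) else (\v.5)) true))) - ((if ((if false then 3 else 2) < (8 + 6)) then (\w.(if false then 4 else 3)) else (if (0 < 4) then (\p.0) else (let q = 0 in (\r.q)))) (if ((false || false) || ((\s.true) 6)) then (\t.(let a = 1 in t)) else (\b.b))))
step 5: [delta@0.0] ((30 + (3 * ((if true then (\u.6) else (\v.5)) true))) - ((if ((if false then 3 else 2) < (8 + 6)) then (\w.(if false then 4 else 3)) else (if (0 < 4) then (\p.0) else (let q = 0 in (\r.q)))) (if ((false || false) || ((\s.true) 6)) then (\t.(let a = 1 in t)) else (\b.b))))
step 6: [if@0.1.1.0] ((30 + (3 * ((\u.6) true))) - ((if ((if false then 3 else 2) < (8 + 6)) then (\w.(if false then 4 else 3)) else (if (0 < 4) then (\p.0) else (let q = 0 in (\r.q)))) (if ((false || false) || ((\s.true) 6)) then (\t.(let a = 1 in t)) else (\b.b))))
step 7: [beta@0.1.1] ((30 + (3 * 6)) - ((if ((if false then 3 else 2) < (8 + 6)) then (\w.(if false then 4 else 3)) else (if (0 < 4) then (\p.0) else (let q = 0 in (\r.q)))) (if ((false || false) || ((\s.true) 6)) then (\t.(let a = 1 in t)) else (\b.b))))
step 8: [delta@0.1] ((30 + 18) - ((if ((if false then 3 else 2) < (8 + 6)) then (\w.(if false then 4 else 3)) else (if (0 < 4) then (\p.0) else (let q = 0 in (\r.q)))) (if ((false || false) || ((\s.true) 6)) then (\t.(let a = 1 in t)) else (\b.b))))
step 9: [delta@0] (48 - ((if ((if false then 3 else 2) < (8 + 6)) then (\w.(if false then 4 else 3)) else (if (0 < 4) then (\p.0) else (let q = 0 in (\r.q)))) (if ((false || false) || ((\s.true) 6)) then (\t.(let a = 1 in t)) else (\b.b))))
step 10: [if@1.0.0.0] (48 - ((if (2 < (8 + 6)) then (\w.(if false then 4 else 3)) else (if (0 < 4) then (\p.0) else (let q = 0 in (\r.q)))) (if ((false || false) || ((\s.true) 6)) then (\t.(let a = 1 in t)) else (\b.b))))
step 11: [delta@1.0.0.1] (48 - ((if (2 < 14) then (\w.(if false then 4 else 3)) else (if (0 < 4) then (\p.0) else (let q = 0 in (\r.q)))) (if ((false || false) || ((\s.true) 6)) then (\t.(let a = 1 in t)) else (\b.b))))
step 12: [delta@1.0.0] (48 - ((if true then (\w.(if false then 4 else 3)) else (if (0 < 4) then (\p.0) else (let q = 0 in (\r.q)))) (if ((false || false) || ((\s.true) 6)) then (\t.(let a = 1 in t)) else (\b.b))))
step 13: [if@1.0] (48 - ((\w.(if false then 4 else 3)) (if ((false || false) || ((\s.true) 6)) then (\t.(let a = 1 in t)) else (\b.b))))
step 14: [delta@1.1.0.0] (48 - ((\w.(if false then 4 else 3)) (if (false || ((\s.true) 6)) then (\t.(let a = 1 in t)) else (\b.b))))
step 15: [beta@1.1.0.1] (48 - ((\w.(if false then 4 else 3)) (if (false || true) then (\t.(let a = 1 in t)) else (\b.b))))
step 16: [delta@1.1.0] (48 - ((\w.(if false then 4 else 3)) (if true then (\t.(let a = 1 in t)) else (\b.b))))
step 17: [if@1.1] (48 - ((\w.(if false then 4 else 3)) (\t.(let a = 1 in t))))
step 18: [beta@1] (48 - (if false then 4 else 3))
step 19: [if@1] (48 - 3)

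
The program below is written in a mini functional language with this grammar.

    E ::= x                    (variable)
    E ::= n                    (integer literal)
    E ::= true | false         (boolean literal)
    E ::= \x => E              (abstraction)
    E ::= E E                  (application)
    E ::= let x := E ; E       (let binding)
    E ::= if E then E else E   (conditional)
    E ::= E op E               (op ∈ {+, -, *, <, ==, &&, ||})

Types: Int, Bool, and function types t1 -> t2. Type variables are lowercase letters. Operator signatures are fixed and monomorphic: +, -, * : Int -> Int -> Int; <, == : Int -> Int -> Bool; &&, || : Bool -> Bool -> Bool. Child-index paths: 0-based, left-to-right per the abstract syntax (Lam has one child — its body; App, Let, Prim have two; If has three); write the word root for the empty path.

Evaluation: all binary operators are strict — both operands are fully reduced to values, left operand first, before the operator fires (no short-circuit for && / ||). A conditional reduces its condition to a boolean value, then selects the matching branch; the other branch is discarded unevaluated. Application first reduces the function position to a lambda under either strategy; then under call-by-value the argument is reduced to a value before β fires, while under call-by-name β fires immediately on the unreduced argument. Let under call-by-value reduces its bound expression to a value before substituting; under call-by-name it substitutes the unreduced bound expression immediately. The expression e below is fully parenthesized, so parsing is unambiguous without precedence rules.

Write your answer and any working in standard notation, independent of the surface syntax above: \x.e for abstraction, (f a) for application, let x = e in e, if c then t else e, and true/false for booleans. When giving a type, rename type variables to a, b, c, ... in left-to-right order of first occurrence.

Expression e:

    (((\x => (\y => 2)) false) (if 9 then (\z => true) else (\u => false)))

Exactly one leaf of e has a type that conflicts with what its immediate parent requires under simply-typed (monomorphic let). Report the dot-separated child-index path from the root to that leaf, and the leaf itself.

Derivation:
\y._ : b -> Int
\x._ : a -> b -> Int
  unify a -> b -> Int ~ Bool -> c
  unify a ~ Bool
  unify b -> Int ~ c
_ _ : b -> Int
  unify Int ~ Bool
  FAIL: mismatch Int ~ Bool

Answer: 1.0 : 9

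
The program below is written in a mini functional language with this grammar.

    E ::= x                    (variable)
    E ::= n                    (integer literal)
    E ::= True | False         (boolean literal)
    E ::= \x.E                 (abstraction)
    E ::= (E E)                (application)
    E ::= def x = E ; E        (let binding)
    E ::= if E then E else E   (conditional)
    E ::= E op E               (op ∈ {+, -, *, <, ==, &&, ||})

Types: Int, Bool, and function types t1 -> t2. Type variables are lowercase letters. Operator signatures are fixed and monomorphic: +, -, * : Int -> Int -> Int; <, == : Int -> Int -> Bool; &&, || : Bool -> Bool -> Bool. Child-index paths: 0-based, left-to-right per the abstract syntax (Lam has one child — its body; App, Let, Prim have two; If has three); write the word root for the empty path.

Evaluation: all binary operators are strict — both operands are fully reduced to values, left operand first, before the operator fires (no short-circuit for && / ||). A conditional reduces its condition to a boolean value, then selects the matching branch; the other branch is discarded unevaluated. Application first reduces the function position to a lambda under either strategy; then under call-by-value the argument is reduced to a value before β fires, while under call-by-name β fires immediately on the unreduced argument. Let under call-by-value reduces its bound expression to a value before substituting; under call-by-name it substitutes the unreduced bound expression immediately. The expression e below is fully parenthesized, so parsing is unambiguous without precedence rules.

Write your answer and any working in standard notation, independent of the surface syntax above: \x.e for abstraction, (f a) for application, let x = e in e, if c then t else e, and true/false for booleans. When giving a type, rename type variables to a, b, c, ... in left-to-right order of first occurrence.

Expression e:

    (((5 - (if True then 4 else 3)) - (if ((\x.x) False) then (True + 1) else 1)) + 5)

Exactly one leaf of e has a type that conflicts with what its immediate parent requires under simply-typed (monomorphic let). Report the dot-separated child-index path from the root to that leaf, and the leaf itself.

Derivation:
  unify Int ~ Int
  unify Bool ~ Bool
  unify Int ~ Int
  unify Int ~ Int
  unify Int ~ Int
x : a
\x._ : a -> a
  unify a -> a ~ Bool -> b
  unify a ~ Bool
  unify Bool ~ b
_ _ : Bool
  unify Bool ~ Bool
  unify Bool ~ Int
  FAIL: mismatch Bool ~ Int

Answer: 0.1.1.0 : true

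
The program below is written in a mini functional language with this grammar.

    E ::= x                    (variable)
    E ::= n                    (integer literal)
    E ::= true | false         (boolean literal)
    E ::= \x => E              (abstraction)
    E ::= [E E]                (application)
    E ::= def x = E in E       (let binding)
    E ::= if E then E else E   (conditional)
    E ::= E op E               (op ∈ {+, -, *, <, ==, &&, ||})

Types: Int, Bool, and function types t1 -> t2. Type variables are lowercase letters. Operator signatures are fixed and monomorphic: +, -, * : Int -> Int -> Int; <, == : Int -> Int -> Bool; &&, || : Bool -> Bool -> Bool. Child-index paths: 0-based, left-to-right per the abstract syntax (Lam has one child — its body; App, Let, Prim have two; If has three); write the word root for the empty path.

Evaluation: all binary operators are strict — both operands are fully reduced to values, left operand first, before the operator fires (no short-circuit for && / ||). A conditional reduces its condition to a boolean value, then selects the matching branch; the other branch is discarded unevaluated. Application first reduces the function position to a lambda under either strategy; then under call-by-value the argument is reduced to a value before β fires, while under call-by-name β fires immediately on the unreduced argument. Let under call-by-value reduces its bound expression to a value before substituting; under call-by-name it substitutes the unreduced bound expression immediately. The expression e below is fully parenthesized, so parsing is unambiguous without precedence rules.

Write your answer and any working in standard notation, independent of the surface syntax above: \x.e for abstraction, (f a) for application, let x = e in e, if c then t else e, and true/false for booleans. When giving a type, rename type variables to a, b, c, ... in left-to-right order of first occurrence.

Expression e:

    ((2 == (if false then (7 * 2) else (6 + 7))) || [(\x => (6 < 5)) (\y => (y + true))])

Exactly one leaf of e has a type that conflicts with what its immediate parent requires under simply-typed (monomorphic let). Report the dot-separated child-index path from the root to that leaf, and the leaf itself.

Answer: 1.1.0.1 : true

Working:
  unify Int ~ Int
  unify Bool ~ Bool
  unify Int ~ Int
  unify Int ~ Int
  unify Int ~ Int
  unify Int ~ Int
  unify Int ~ Int
  unify Int ~ Int
  unify Bool ~ Bool
  unify Int ~ Int
  unify Int ~ Int
\x._ : a -> Bool
y : b
  unify b ~ Int
  unify Bool ~ Int
  FAIL: mismatch Bool ~ Int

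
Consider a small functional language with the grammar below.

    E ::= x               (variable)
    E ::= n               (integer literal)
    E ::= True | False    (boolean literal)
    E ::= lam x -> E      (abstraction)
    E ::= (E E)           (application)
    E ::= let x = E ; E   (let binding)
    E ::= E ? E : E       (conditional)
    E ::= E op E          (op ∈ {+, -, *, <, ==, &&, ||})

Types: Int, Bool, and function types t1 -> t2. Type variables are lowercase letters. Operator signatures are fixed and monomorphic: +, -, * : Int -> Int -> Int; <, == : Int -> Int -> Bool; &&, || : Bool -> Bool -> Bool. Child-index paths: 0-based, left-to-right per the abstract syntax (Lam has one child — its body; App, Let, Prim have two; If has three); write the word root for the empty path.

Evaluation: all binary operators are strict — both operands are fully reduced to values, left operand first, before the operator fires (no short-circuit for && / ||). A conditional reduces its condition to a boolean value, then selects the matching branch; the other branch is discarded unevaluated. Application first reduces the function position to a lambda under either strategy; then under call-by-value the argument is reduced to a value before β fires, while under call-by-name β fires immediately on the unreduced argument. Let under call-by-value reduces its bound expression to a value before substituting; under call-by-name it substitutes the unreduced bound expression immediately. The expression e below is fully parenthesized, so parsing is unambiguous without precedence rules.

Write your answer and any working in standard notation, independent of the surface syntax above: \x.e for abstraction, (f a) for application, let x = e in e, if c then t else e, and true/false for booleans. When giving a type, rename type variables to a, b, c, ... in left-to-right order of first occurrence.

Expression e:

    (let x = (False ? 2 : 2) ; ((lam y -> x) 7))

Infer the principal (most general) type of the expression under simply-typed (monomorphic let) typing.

Answer: Int

Trace:
  unify Bool ~ Bool
  unify Int ~ Int
let x : Int
x : Int
\y._ : a -> Int
  unify a -> Int ~ Int -> b
  unify a ~ Int
  unify Int ~ b
_ _ : Int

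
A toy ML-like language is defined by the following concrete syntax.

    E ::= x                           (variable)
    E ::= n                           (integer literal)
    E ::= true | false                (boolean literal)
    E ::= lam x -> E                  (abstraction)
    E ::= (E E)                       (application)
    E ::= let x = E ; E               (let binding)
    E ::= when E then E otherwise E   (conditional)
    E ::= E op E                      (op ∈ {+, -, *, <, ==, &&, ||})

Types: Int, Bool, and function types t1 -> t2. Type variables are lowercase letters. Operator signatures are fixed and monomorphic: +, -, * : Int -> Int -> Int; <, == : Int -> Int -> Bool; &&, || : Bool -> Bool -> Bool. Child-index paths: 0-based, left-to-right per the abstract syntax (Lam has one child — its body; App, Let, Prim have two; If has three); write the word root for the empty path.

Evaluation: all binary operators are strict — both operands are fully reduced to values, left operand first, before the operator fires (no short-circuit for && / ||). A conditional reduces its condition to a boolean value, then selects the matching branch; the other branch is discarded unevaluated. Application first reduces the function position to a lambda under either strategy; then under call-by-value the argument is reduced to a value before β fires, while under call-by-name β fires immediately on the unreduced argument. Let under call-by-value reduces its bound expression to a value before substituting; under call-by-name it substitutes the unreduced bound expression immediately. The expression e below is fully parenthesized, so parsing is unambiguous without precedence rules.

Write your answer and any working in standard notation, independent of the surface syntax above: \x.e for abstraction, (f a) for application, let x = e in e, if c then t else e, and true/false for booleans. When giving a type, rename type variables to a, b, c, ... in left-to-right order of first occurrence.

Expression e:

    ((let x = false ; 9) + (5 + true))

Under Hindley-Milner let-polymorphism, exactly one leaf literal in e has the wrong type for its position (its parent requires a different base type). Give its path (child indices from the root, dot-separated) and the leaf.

Answer: 1.1 : true

Derivation:
let x : Bool
  unify Int ~ Int
  unify Int ~ Int
  unify Bool ~ Int
  FAIL: mismatch Bool ~ Int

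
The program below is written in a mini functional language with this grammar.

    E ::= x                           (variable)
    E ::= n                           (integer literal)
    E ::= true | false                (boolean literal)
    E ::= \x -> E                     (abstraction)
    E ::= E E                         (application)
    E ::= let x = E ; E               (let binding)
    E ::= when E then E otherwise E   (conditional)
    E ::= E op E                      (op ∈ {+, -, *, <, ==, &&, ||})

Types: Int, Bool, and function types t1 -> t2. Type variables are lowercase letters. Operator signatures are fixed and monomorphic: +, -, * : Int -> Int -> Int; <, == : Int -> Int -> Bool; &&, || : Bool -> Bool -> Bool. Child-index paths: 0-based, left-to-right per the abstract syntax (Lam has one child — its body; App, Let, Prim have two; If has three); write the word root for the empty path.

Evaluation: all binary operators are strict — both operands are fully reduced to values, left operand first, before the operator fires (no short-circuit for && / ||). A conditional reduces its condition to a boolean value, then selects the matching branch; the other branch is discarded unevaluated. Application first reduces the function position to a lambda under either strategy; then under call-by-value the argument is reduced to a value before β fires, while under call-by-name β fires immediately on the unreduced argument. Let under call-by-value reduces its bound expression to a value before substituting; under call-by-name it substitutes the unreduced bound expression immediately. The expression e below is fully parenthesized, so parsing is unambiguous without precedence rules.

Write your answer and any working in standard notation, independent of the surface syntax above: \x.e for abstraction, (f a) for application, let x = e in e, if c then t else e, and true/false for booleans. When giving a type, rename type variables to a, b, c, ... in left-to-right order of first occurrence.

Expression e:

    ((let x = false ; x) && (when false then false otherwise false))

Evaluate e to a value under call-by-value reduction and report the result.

Trace:
step 0: ((let x = false in x) && (if false then false else false))
step 1: [let@0] (false && (if false then false else false))
step 2: [if@1] (false && false)
step 3: [delta@root] false

Answer: false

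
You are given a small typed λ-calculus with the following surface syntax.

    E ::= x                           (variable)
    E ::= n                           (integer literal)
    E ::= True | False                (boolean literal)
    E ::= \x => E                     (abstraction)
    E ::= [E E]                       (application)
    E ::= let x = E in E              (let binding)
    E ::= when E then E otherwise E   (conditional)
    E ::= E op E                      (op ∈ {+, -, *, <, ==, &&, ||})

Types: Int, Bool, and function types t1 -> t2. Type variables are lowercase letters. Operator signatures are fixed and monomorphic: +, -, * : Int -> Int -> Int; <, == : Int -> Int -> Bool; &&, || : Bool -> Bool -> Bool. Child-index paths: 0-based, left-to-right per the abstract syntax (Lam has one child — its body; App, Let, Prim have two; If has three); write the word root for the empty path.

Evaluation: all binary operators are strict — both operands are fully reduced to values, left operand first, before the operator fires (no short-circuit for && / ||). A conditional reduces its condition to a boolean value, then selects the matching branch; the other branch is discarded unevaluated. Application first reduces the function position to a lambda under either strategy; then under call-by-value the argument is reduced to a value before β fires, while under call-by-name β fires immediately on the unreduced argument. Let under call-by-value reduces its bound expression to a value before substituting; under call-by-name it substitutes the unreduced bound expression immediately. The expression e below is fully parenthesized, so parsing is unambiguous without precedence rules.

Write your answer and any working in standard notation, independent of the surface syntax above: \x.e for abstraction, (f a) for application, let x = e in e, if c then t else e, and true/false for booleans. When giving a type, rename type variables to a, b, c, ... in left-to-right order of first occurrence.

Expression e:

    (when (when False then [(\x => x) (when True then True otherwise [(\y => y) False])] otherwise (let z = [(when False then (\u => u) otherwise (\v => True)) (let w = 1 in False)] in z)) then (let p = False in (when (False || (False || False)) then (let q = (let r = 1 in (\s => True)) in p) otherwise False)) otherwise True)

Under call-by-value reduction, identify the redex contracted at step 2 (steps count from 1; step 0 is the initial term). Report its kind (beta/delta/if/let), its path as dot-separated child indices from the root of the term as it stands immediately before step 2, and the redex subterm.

Answer: if at 0.0.0 : (if false then (\u.u) else (\v.true))

Working:
step 0: (if (if false then ((\x.x) (if true then true else ((\y.y) false))) else (let z = ((if false then (\u.u) else (\v.true)) (let w = 1 in false)) in z)) then (let p = false in (if (false || (false || false)) then (let q = (let r = 1 in (\s.true)) in p) else false)) else true)
step 1: [if@0] (if (let z = ((if false then (\u.u) else (\v.true)) (let w = 1 in false)) in z) then (let p = false in (if (false || (false || false)) then (let q = (let r = 1 in (\s.true)) in p) else false)) else true)
step 2: [if@0.0.0] (if (let z = ((\v.true) (let w = 1 in false)) in z) then (let p = false in (if (false || (false || false)) then (let q = (let r = 1 in (\s.true)) in p) else false)) else true)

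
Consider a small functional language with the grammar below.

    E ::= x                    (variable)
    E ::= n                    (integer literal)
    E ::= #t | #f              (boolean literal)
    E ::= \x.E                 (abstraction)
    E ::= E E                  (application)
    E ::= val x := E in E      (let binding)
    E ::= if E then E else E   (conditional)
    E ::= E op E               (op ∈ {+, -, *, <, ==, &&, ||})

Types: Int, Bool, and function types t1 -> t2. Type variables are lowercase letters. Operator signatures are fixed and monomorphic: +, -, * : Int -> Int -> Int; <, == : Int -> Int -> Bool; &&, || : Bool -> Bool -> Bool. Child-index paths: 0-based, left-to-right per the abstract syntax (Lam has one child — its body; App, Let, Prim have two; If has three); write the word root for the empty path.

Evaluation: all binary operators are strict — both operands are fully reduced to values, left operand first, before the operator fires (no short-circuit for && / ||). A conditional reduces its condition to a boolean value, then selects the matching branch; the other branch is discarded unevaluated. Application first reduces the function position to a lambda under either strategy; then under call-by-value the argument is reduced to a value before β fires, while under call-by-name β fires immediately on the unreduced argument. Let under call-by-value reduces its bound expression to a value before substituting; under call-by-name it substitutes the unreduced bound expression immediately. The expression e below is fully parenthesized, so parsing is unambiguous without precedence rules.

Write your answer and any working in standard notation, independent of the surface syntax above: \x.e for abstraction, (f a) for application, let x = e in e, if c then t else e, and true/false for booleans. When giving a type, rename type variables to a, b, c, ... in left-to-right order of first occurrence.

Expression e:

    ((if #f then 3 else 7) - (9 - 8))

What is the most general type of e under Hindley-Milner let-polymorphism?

Answer: Int

Derivation:
  unify Bool ~ Bool
  unify Int ~ Int
  unify Int ~ Int
  unify Int ~ Int
  unify Int ~ Int
  unify Int ~ Int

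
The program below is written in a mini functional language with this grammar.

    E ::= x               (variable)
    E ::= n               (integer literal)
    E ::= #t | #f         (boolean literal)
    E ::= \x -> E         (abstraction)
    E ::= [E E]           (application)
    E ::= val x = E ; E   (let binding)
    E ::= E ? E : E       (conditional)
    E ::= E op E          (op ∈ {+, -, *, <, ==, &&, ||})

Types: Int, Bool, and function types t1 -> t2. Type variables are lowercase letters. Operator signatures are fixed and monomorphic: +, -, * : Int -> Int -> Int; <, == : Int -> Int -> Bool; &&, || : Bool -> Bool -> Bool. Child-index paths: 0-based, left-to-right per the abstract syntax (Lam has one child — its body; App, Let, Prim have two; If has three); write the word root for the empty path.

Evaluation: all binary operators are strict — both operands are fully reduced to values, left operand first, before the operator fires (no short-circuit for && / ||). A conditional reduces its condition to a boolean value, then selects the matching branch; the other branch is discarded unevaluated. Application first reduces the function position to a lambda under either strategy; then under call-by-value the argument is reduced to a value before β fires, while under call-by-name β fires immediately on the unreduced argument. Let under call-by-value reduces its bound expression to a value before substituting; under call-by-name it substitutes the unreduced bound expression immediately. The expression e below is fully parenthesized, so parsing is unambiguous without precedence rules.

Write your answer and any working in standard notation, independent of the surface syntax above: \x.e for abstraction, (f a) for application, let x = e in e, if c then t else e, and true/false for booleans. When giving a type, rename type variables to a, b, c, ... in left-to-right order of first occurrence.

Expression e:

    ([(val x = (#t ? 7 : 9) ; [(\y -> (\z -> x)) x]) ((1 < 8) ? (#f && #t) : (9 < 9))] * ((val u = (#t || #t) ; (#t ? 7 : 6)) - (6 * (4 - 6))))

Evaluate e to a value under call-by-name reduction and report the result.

Working:
step 0: (((let x = (if true then 7 else 9) in ((\y.(\z.x)) x)) (if (1 < 8) then (false && true) else (9 < 9))) * ((let u = (true || true) in (if true then 7 else 6)) - (6 * (4 - 6))))
step 1: [let@0.0] ((((\y.(\z.(if true then 7 else 9))) (if true then 7 else 9)) (if (1 < 8) then (false && true) else (9 < 9))) * ((let u = (true || true) in (if true then 7 else 6)) - (6 * (4 - 6))))
step 2: [beta@0.0] (((\z.(if true then 7 else 9)) (if (1 < 8) then (false && true) else (9 < 9))) * ((let u = (true || true) in (if true then 7 else 6)) - (6 * (4 - 6))))
step 3: [beta@0] ((if true then 7 else 9) * ((let u = (true || true) in (if true then 7 else 6)) - (6 * (4 - 6))))
step 4: [if@0] (7 * ((let u = (true || true) in (if true then 7 else 6)) - (6 * (4 - 6))))
step 5: [let@1.0] (7 * ((if true then 7 else 6) - (6 * (4 - 6))))
step 6: [if@1.0] (7 * (7 - (6 * (4 - 6))))
step 7: [delta@1.1.1] (7 * (7 - (6 * -2)))
step 8: [delta@1.1] (7 * (7 - -12))
step 9: [delta@1] (7 * 19)
step 10: [delta@root] 133

Answer: 133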